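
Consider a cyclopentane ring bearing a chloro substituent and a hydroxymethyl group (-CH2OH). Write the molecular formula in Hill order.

Atom tally by fragment:
  cyclopentane ring core → C:5 H:10
  (− 2 ring H displaced by substituents)
  + Cl → Cl:1
  + CH2OH → C:1 H:3 O:1
Element totals:
  C: 6
  H: 11
  Cl: 1
  O: 1

C6H11ClO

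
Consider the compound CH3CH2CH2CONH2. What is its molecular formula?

Element totals:
  C: 4
  H: 9
  N: 1
  O: 1

C4H9NO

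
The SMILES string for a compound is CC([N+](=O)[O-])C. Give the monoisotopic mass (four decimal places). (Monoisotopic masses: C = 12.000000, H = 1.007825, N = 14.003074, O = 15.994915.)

89.0477

Atom tally by fragment:
  CH3 → C:1 H:3
  CH(NO2) → C:1 H:1 N:1 O:2
  CH3 → C:1 H:3
Element totals:
  C: 3
  H: 7
  N: 1
  O: 2
Molecular formula: C3H7NO2.
  M = 3(12.0) + 7(1.007825) + 14.003074 + 2(15.994915)
    = 36.000000 + 7.054775 + 14.003074 + 31.989830 = 89.047679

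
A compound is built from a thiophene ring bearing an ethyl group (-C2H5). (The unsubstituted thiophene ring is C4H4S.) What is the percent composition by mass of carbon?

64.24%

Atom tally by fragment:
  thiophene ring core → C:4 H:4 S:1
  (− 1 ring H displaced by substituents)
  + C2H5 → C:2 H:5
Element totals:
  C: 6
  H: 8
  S: 1
Molecular formula: C6H8S.
Molar mass = 112.190 g/mol.
Mass from C: 6 × 12.011 = 72.066 g/mol.
%C = 72.066 / 112.190 × 100 = 64.24%.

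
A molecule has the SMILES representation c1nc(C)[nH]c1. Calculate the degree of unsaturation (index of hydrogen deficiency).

Atom tally by fragment:
  imidazole ring core → C:3 H:4 N:2
  (− 1 ring H displaced by substituents)
  + CH3 → C:1 H:3
Element totals:
  C: 4
  H: 6
  N: 2
Molecular formula: C4H6N2.
DoU = (2C + 2 + N − H − X) / 2 = (2·4 + 2 + 2 − 6 − 0) / 2 = 3.

3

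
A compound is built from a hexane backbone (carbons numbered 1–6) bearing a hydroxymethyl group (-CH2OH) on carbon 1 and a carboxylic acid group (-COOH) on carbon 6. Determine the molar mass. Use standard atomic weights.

Atom tally by fragment:
  HOCH2CH2 → C:2 H:5 O:1
  CH2 → C:1 H:2
  CH2 → C:1 H:2
  CH2 → C:1 H:2
  CH2 → C:1 H:2
  CH2COOH → C:2 H:3 O:2
Element totals:
  C: 8
  H: 16
  O: 3
Molecular formula: C8H16O3.
  M = 8(12.011) + 16(1.008) + 3(15.999)
    = 96.088 + 16.128 + 47.997 = 160.213

160.21 g/mol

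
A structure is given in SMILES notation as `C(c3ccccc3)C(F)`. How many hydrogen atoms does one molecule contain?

Atom tally by fragment:
  C6H5CH2 → C:7 H:7
  CH2F → C:1 H:2 F:1
Element totals:
  C: 8
  H: 9
  F: 1

9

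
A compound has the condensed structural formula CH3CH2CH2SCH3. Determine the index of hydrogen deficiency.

Element totals:
  C: 4
  H: 10
  S: 1
Molecular formula: C4H10S.
DoU = (2C + 2 + N − H − X) / 2 = (2·4 + 2 + 0 − 10 − 0) / 2 = 0.

0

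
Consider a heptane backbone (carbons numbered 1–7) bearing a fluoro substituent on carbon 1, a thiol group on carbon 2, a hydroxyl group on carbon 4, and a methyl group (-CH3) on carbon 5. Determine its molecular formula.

Atom tally by fragment:
  FCH2 → C:1 H:2 F:1
  CH(SH) → C:1 H:2 S:1
  CH2 → C:1 H:2
  CH(OH) → C:1 H:2 O:1
  CH(CH3) → C:2 H:4
  CH2 → C:1 H:2
  CH3 → C:1 H:3
Element totals:
  C: 8
  H: 17
  F: 1
  O: 1
  S: 1

C8H17FOS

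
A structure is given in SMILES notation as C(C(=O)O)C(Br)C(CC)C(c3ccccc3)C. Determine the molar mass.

299.21 g/mol

Atom tally by fragment:
  HOOCCH2 → C:2 H:3 O:2
  CH(Br) → C:1 H:1 Br:1
  CH(C2H5) → C:3 H:6
  CH(C6H5) → C:7 H:6
  CH3 → C:1 H:3
Element totals:
  C: 14
  H: 19
  Br: 1
  O: 2
Molecular formula: C14H19BrO2.
  M = 14(12.011) + 19(1.008) + 79.904 + 2(15.999)
    = 168.154 + 19.152 + 79.904 + 31.998 = 299.208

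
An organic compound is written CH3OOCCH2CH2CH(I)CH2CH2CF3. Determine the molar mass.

324.08 g/mol

Atom tally by fragment:
  CH3OOCCH2 → C:3 H:5 O:2
  CH2 → C:1 H:2
  CH(I) → C:1 H:1 I:1
  CH2 → C:1 H:2
  CH2CF3 → C:2 H:2 F:3
Element totals:
  C: 8
  H: 12
  F: 3
  I: 1
  O: 2
Molecular formula: C8H12F3IO2.
  M = 8(12.011) + 12(1.008) + 3(18.998) + 126.904 + 2(15.999)
    = 96.088 + 12.096 + 56.994 + 126.904 + 31.998 = 324.080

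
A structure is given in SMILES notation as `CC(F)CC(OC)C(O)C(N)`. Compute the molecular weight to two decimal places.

165.21 g/mol

Atom tally by fragment:
  CH3 → C:1 H:3
  CH(F) → C:1 H:1 F:1
  CH2 → C:1 H:2
  CH(OCH3) → C:2 H:4 O:1
  CH(OH) → C:1 H:2 O:1
  CH2NH2 → C:1 H:4 N:1
Element totals:
  C: 7
  H: 16
  F: 1
  N: 1
  O: 2
Molecular formula: C7H16FNO2.
  M = 7(12.011) + 16(1.008) + 18.998 + 14.007 + 2(15.999)
    = 84.077 + 16.128 + 18.998 + 14.007 + 31.998 = 165.208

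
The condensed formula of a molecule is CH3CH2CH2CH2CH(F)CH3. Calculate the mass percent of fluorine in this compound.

Atom tally by fragment:
  CH3 → C:1 H:3
  CH2 → C:1 H:2
  CH2 → C:1 H:2
  CH2 → C:1 H:2
  CH(F) → C:1 H:1 F:1
  CH3 → C:1 H:3
Element totals:
  C: 6
  H: 13
  F: 1
Molecular formula: C6H13F.
Molar mass = 104.168 g/mol.
Mass from F: 1 × 18.998 = 18.998 g/mol.
%F = 18.998 / 104.168 × 100 = 18.24%.

18.24%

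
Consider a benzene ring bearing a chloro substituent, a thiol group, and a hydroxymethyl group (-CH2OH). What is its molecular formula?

Atom tally by fragment:
  benzene ring core → C:6 H:6
  (− 3 ring H displaced by substituents)
  + Cl → Cl:1
  + SH → S:1 H:1
  + CH2OH → C:1 H:3 O:1
Element totals:
  C: 7
  H: 7
  Cl: 1
  O: 1
  S: 1

C7H7ClOS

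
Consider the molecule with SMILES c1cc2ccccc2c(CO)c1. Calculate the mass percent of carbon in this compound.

Atom tally by fragment:
  naphthalene ring system core → C:10 H:8
  (− 1 ring H displaced by substituents)
  + CH2OH → C:1 H:3 O:1
Element totals:
  C: 11
  H: 10
  O: 1
Molecular formula: C11H10O.
Molar mass = 158.200 g/mol.
Mass from C: 11 × 12.011 = 132.121 g/mol.
%C = 132.121 / 158.200 × 100 = 83.52%.

83.52%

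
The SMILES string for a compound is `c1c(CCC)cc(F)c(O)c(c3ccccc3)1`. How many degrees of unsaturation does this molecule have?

8

Atom tally by fragment:
  benzene ring core → C:6 H:6
  (− 4 ring H displaced by substituents)
  + CH2CH2CH3 → C:3 H:7
  + F → F:1
  + OH → O:1 H:1
  + C6H5 → C:6 H:5
Element totals:
  C: 15
  H: 15
  F: 1
  O: 1
Molecular formula: C15H15FO.
DoU = (2C + 2 + N − H − X) / 2 = (2·15 + 2 + 0 − 15 − 1) / 2 = 8.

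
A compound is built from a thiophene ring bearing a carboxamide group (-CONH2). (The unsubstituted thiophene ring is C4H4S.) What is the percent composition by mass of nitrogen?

11.02%

Atom tally by fragment:
  thiophene ring core → C:4 H:4 S:1
  (− 1 ring H displaced by substituents)
  + CONH2 → C:1 H:2 O:1 N:1
Element totals:
  C: 5
  H: 5
  N: 1
  O: 1
  S: 1
Molecular formula: C5H5NOS.
Molar mass = 127.161 g/mol.
Mass from N: 1 × 14.007 = 14.007 g/mol.
%N = 14.007 / 127.161 × 100 = 11.02%.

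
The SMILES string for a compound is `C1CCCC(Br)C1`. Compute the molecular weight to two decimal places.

163.06 g/mol

Atom tally by fragment:
  cyclohexane ring core → C:6 H:12
  (− 1 ring H displaced by substituents)
  + Br → Br:1
Element totals:
  C: 6
  H: 11
  Br: 1
Molecular formula: C6H11Br.
  M = 6(12.011) + 11(1.008) + 79.904
    = 72.066 + 11.088 + 79.904 = 163.058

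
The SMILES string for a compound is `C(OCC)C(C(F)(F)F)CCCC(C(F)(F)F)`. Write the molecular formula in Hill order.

C10H16F6O

Atom tally by fragment:
  C2H5OCH2 → C:3 H:7 O:1
  CH(CF3) → C:2 H:1 F:3
  CH2 → C:1 H:2
  CH2 → C:1 H:2
  CH2 → C:1 H:2
  CH2CF3 → C:2 H:2 F:3
Element totals:
  C: 10
  H: 16
  F: 6
  O: 1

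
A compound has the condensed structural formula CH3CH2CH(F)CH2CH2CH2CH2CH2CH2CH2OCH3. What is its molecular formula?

C11H23FO

Element totals:
  C: 11
  H: 23
  F: 1
  O: 1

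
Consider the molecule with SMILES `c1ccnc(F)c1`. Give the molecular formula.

C5H4FN

Atom tally by fragment:
  pyridine ring core → C:5 H:5 N:1
  (− 1 ring H displaced by substituents)
  + F → F:1
Element totals:
  C: 5
  H: 4
  F: 1
  N: 1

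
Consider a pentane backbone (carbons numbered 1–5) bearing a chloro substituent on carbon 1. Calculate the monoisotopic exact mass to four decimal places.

Atom tally by fragment:
  ClCH2 → C:1 H:2 Cl:1
  CH2 → C:1 H:2
  CH2 → C:1 H:2
  CH2 → C:1 H:2
  CH3 → C:1 H:3
Element totals:
  C: 5
  H: 11
  Cl: 1
Molecular formula: C5H11Cl.
  M = 5(12.0) + 11(1.007825) + 34.968853
    = 60.000000 + 11.086075 + 34.968853 = 106.054928

106.0549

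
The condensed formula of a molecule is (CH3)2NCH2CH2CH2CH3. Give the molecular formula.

Atom tally by fragment:
  (CH3)2NCH2 → C:3 H:8 N:1
  CH2 → C:1 H:2
  CH2 → C:1 H:2
  CH3 → C:1 H:3
Element totals:
  C: 6
  H: 15
  N: 1

C6H15N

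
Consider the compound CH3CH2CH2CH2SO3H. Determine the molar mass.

138.18 g/mol

Element totals:
  C: 4
  H: 10
  O: 3
  S: 1
Molecular formula: C4H10O3S.
  M = 4(12.011) + 10(1.008) + 3(15.999) + 32.06
    = 48.044 + 10.080 + 47.997 + 32.060 = 138.181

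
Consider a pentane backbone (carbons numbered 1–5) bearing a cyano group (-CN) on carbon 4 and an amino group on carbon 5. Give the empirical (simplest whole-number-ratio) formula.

Atom tally by fragment:
  CH3 → C:1 H:3
  CH2 → C:1 H:2
  CH2 → C:1 H:2
  CH(CN) → C:2 H:1 N:1
  CH2NH2 → C:1 H:4 N:1
Element totals:
  C: 6
  H: 12
  N: 2
Molecular formula: C6H12N2.
gcd of subscripts = 2; dividing each by 2:
  C: 6/2 = 3
  H: 12/2 = 6
  N: 2/2 = 1

C3H6N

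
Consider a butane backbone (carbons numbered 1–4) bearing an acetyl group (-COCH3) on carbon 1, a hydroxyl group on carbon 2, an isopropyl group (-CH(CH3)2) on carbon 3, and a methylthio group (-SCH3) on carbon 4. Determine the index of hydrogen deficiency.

Atom tally by fragment:
  CH3COCH2 → C:3 H:5 O:1
  CH(OH) → C:1 H:2 O:1
  CH(CH(CH3)2) → C:4 H:8
  CH2SCH3 → C:2 H:5 S:1
Element totals:
  C: 10
  H: 20
  O: 2
  S: 1
Molecular formula: C10H20O2S.
DoU = (2C + 2 + N − H − X) / 2 = (2·10 + 2 + 0 − 20 − 0) / 2 = 1.

1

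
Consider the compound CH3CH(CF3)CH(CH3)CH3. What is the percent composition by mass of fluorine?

40.67%

Element totals:
  C: 6
  H: 11
  F: 3
Molecular formula: C6H11F3.
Molar mass = 140.148 g/mol.
Mass from F: 3 × 18.998 = 56.994 g/mol.
%F = 56.994 / 140.148 × 100 = 40.67%.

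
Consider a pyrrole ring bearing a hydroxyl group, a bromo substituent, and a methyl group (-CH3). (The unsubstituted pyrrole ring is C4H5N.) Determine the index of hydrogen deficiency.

Atom tally by fragment:
  pyrrole ring core → C:4 H:5 N:1
  (− 3 ring H displaced by substituents)
  + OH → O:1 H:1
  + Br → Br:1
  + CH3 → C:1 H:3
Element totals:
  C: 5
  H: 6
  Br: 1
  N: 1
  O: 1
Molecular formula: C5H6BrNO.
DoU = (2C + 2 + N − H − X) / 2 = (2·5 + 2 + 1 − 6 − 1) / 2 = 3.

3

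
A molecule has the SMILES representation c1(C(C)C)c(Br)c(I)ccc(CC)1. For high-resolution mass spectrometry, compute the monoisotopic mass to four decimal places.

Atom tally by fragment:
  benzene ring core → C:6 H:6
  (− 4 ring H displaced by substituents)
  + CH(CH3)2 → C:3 H:7
  + Br → Br:1
  + I → I:1
  + C2H5 → C:2 H:5
Element totals:
  C: 11
  H: 14
  Br: 1
  I: 1
Molecular formula: C11H14BrI.
  M = 11(12.0) + 14(1.007825) + 78.918338 + 126.904472
    = 132.000000 + 14.109550 + 78.918338 + 126.904472 = 351.932360

351.9324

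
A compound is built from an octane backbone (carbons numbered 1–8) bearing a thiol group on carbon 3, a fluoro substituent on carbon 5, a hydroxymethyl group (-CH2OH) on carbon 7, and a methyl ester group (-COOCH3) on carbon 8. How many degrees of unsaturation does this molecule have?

Atom tally by fragment:
  CH3 → C:1 H:3
  CH2 → C:1 H:2
  CH(SH) → C:1 H:2 S:1
  CH2 → C:1 H:2
  CH(F) → C:1 H:1 F:1
  CH2 → C:1 H:2
  CH(CH2OH) → C:2 H:4 O:1
  CH2COOCH3 → C:3 H:5 O:2
Element totals:
  C: 11
  H: 21
  F: 1
  O: 3
  S: 1
Molecular formula: C11H21FO3S.
DoU = (2C + 2 + N − H − X) / 2 = (2·11 + 2 + 0 − 21 − 1) / 2 = 1.

1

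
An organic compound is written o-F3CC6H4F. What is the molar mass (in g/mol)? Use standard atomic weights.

164.10 g/mol

Atom tally by fragment:
  benzene ring core → C:6 H:6
  (− 2 ring H displaced by substituents)
  + CF3 → C:1 F:3
  + F → F:1
Element totals:
  C: 7
  H: 4
  F: 4
Molecular formula: C7H4F4.
  M = 7(12.011) + 4(1.008) + 4(18.998)
    = 84.077 + 4.032 + 75.992 = 164.101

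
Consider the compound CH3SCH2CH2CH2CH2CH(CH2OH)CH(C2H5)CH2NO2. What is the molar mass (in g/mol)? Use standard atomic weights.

249.37 g/mol

Element totals:
  C: 11
  H: 23
  N: 1
  O: 3
  S: 1
Molecular formula: C11H23NO3S.
  M = 11(12.011) + 23(1.008) + 14.007 + 3(15.999) + 32.06
    = 132.121 + 23.184 + 14.007 + 47.997 + 32.060 = 249.369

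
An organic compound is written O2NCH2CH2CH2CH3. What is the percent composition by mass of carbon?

Atom tally by fragment:
  O2NCH2 → C:1 H:2 N:1 O:2
  CH2 → C:1 H:2
  CH2 → C:1 H:2
  CH3 → C:1 H:3
Element totals:
  C: 4
  H: 9
  N: 1
  O: 2
Molecular formula: C4H9NO2.
Molar mass = 103.121 g/mol.
Mass from C: 4 × 12.011 = 48.044 g/mol.
%C = 48.044 / 103.121 × 100 = 46.59%.

46.59%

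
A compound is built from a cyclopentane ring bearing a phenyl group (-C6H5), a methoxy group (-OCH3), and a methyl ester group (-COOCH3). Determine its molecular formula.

C14H18O3

Atom tally by fragment:
  cyclopentane ring core → C:5 H:10
  (− 3 ring H displaced by substituents)
  + C6H5 → C:6 H:5
  + OCH3 → C:1 H:3 O:1
  + COOCH3 → C:2 H:3 O:2
Element totals:
  C: 14
  H: 18
  O: 3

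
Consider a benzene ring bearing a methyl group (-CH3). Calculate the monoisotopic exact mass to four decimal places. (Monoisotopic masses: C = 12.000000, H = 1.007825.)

92.0626

Atom tally by fragment:
  benzene ring core → C:6 H:6
  (− 1 ring H displaced by substituents)
  + CH3 → C:1 H:3
Element totals:
  C: 7
  H: 8
Molecular formula: C7H8.
  M = 7(12.0) + 8(1.007825)
    = 84.000000 + 8.062600 = 92.062600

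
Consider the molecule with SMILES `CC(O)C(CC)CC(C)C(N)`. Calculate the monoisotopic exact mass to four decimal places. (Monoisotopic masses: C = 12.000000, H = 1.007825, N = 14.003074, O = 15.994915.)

Atom tally by fragment:
  CH3 → C:1 H:3
  CH(OH) → C:1 H:2 O:1
  CH(C2H5) → C:3 H:6
  CH2 → C:1 H:2
  CH(CH3) → C:2 H:4
  CH2NH2 → C:1 H:4 N:1
Element totals:
  C: 9
  H: 21
  N: 1
  O: 1
Molecular formula: C9H21NO.
  M = 9(12.0) + 21(1.007825) + 14.003074 + 15.994915
    = 108.000000 + 21.164325 + 14.003074 + 15.994915 = 159.162314

159.1623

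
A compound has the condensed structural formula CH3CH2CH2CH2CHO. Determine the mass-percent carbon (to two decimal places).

69.72%

Atom tally by fragment:
  CH3 → C:1 H:3
  CH2 → C:1 H:2
  CH2 → C:1 H:2
  CH2CHO → C:2 H:3 O:1
Element totals:
  C: 5
  H: 10
  O: 1
Molecular formula: C5H10O.
Molar mass = 86.134 g/mol.
Mass from C: 5 × 12.011 = 60.055 g/mol.
%C = 60.055 / 86.134 × 100 = 69.72%.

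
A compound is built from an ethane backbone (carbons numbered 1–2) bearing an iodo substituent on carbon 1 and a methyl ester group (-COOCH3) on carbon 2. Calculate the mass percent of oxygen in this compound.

14.95%

Atom tally by fragment:
  ICH2 → C:1 H:2 I:1
  CH2COOCH3 → C:3 H:5 O:2
Element totals:
  C: 4
  H: 7
  I: 1
  O: 2
Molecular formula: C4H7IO2.
Molar mass = 214.002 g/mol.
Mass from O: 2 × 15.999 = 31.998 g/mol.
%O = 31.998 / 214.002 × 100 = 14.95%.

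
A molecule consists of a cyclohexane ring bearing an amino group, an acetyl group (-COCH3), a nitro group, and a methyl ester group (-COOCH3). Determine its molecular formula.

Atom tally by fragment:
  cyclohexane ring core → C:6 H:12
  (− 4 ring H displaced by substituents)
  + NH2 → N:1 H:2
  + COCH3 → C:2 H:3 O:1
  + NO2 → N:1 O:2
  + COOCH3 → C:2 H:3 O:2
Element totals:
  C: 10
  H: 16
  N: 2
  O: 5

C10H16N2O5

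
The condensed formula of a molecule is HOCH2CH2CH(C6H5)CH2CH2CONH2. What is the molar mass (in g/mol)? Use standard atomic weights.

Element totals:
  C: 12
  H: 17
  N: 1
  O: 2
Molecular formula: C12H17NO2.
  M = 12(12.011) + 17(1.008) + 14.007 + 2(15.999)
    = 144.132 + 17.136 + 14.007 + 31.998 = 207.273

207.27 g/mol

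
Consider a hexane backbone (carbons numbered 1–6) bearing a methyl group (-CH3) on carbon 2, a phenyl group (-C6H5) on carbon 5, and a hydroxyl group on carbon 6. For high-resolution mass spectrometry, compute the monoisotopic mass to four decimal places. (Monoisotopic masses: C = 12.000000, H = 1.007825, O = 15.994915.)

Atom tally by fragment:
  CH3 → C:1 H:3
  CH(CH3) → C:2 H:4
  CH2 → C:1 H:2
  CH2 → C:1 H:2
  CH(C6H5) → C:7 H:6
  CH2OH → C:1 H:3 O:1
Element totals:
  C: 13
  H: 20
  O: 1
Molecular formula: C13H20O.
  M = 13(12.0) + 20(1.007825) + 15.994915
    = 156.000000 + 20.156500 + 15.994915 = 192.151415

192.1514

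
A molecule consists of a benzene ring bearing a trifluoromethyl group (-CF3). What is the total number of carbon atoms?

7

Atom tally by fragment:
  benzene ring core → C:6 H:6
  (− 1 ring H displaced by substituents)
  + CF3 → C:1 F:3
Element totals:
  C: 7
  H: 5
  F: 3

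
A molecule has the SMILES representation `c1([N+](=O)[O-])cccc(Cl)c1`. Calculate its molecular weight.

157.55 g/mol

Atom tally by fragment:
  benzene ring core → C:6 H:6
  (− 2 ring H displaced by substituents)
  + NO2 → N:1 O:2
  + Cl → Cl:1
Element totals:
  C: 6
  H: 4
  Cl: 1
  N: 1
  O: 2
Molecular formula: C6H4ClNO2.
  M = 6(12.011) + 4(1.008) + 35.45 + 14.007 + 2(15.999)
    = 72.066 + 4.032 + 35.450 + 14.007 + 31.998 = 157.553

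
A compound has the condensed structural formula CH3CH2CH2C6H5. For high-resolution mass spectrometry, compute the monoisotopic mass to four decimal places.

120.0939

Atom tally by fragment:
  CH3 → C:1 H:3
  CH2 → C:1 H:2
  CH2C6H5 → C:7 H:7
Element totals:
  C: 9
  H: 12
Molecular formula: C9H12.
  M = 9(12.0) + 12(1.007825)
    = 108.000000 + 12.093900 = 120.093900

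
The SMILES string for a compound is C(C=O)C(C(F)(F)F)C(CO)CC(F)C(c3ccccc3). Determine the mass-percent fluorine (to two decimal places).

24.81%

Atom tally by fragment:
  OHCCH2 → C:2 H:3 O:1
  CH(CF3) → C:2 H:1 F:3
  CH(CH2OH) → C:2 H:4 O:1
  CH2 → C:1 H:2
  CH(F) → C:1 H:1 F:1
  CH2C6H5 → C:7 H:7
Element totals:
  C: 15
  H: 18
  F: 4
  O: 2
Molecular formula: C15H18F4O2.
Molar mass = 306.299 g/mol.
Mass from F: 4 × 18.998 = 75.992 g/mol.
%F = 75.992 / 306.299 × 100 = 24.81%.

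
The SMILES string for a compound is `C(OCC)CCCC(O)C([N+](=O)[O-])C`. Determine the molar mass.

205.25 g/mol

Atom tally by fragment:
  C2H5OCH2 → C:3 H:7 O:1
  CH2 → C:1 H:2
  CH2 → C:1 H:2
  CH2 → C:1 H:2
  CH(OH) → C:1 H:2 O:1
  CH(NO2) → C:1 H:1 N:1 O:2
  CH3 → C:1 H:3
Element totals:
  C: 9
  H: 19
  N: 1
  O: 4
Molecular formula: C9H19NO4.
  M = 9(12.011) + 19(1.008) + 14.007 + 4(15.999)
    = 108.099 + 19.152 + 14.007 + 63.996 = 205.254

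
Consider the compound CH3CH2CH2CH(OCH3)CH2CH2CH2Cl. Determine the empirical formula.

C8H17ClO

Element totals:
  C: 8
  H: 17
  Cl: 1
  O: 1
Molecular formula: C8H17ClO.
gcd of subscripts (8, 1, 17, 1) = 1, so the empirical formula equals the molecular formula.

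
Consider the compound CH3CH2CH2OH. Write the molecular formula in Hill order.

C3H8O

Element totals:
  C: 3
  H: 8
  O: 1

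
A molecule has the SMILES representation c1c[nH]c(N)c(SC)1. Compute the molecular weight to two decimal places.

128.19 g/mol

Atom tally by fragment:
  pyrrole ring core → C:4 H:5 N:1
  (− 2 ring H displaced by substituents)
  + NH2 → N:1 H:2
  + SCH3 → C:1 H:3 S:1
Element totals:
  C: 5
  H: 8
  N: 2
  S: 1
Molecular formula: C5H8N2S.
  M = 5(12.011) + 8(1.008) + 2(14.007) + 32.06
    = 60.055 + 8.064 + 28.014 + 32.060 = 128.193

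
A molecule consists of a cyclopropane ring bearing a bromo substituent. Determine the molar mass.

120.98 g/mol

Atom tally by fragment:
  cyclopropane ring core → C:3 H:6
  (− 1 ring H displaced by substituents)
  + Br → Br:1
Element totals:
  C: 3
  H: 5
  Br: 1
Molecular formula: C3H5Br.
  M = 3(12.011) + 5(1.008) + 79.904
    = 36.033 + 5.040 + 79.904 = 120.977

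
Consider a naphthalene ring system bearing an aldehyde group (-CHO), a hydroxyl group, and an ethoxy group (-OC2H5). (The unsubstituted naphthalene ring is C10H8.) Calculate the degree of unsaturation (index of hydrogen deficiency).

Atom tally by fragment:
  naphthalene ring system core → C:10 H:8
  (− 3 ring H displaced by substituents)
  + CHO → C:1 H:1 O:1
  + OH → O:1 H:1
  + OC2H5 → C:2 H:5 O:1
Element totals:
  C: 13
  H: 12
  O: 3
Molecular formula: C13H12O3.
DoU = (2C + 2 + N − H − X) / 2 = (2·13 + 2 + 0 − 12 − 0) / 2 = 8.

8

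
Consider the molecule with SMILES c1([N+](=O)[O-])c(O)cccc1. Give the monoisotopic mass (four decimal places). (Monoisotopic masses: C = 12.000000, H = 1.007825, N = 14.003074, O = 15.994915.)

Atom tally by fragment:
  benzene ring core → C:6 H:6
  (− 2 ring H displaced by substituents)
  + NO2 → N:1 O:2
  + OH → O:1 H:1
Element totals:
  C: 6
  H: 5
  N: 1
  O: 3
Molecular formula: C6H5NO3.
  M = 6(12.0) + 5(1.007825) + 14.003074 + 3(15.994915)
    = 72.000000 + 5.039125 + 14.003074 + 47.984745 = 139.026944

139.0269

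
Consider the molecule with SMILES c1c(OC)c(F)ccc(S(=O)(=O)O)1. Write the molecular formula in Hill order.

Atom tally by fragment:
  benzene ring core → C:6 H:6
  (− 3 ring H displaced by substituents)
  + OCH3 → C:1 H:3 O:1
  + F → F:1
  + SO3H → S:1 O:3 H:1
Element totals:
  C: 7
  H: 7
  F: 1
  O: 4
  S: 1

C7H7FO4S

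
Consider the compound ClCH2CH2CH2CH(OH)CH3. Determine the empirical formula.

C5H11ClO

Atom tally by fragment:
  ClCH2 → C:1 H:2 Cl:1
  CH2 → C:1 H:2
  CH2 → C:1 H:2
  CH(OH) → C:1 H:2 O:1
  CH3 → C:1 H:3
Element totals:
  C: 5
  H: 11
  Cl: 1
  O: 1
Molecular formula: C5H11ClO.
gcd of subscripts (5, 1, 11, 1) = 1, so the empirical formula equals the molecular formula.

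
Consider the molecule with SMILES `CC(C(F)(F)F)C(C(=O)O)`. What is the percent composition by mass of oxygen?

Atom tally by fragment:
  CH3 → C:1 H:3
  CH(CF3) → C:2 H:1 F:3
  CH2COOH → C:2 H:3 O:2
Element totals:
  C: 5
  H: 7
  F: 3
  O: 2
Molecular formula: C5H7F3O2.
Molar mass = 156.103 g/mol.
Mass from O: 2 × 15.999 = 31.998 g/mol.
%O = 31.998 / 156.103 × 100 = 20.50%.

20.50%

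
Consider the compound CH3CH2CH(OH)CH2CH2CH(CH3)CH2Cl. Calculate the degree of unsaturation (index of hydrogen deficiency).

Atom tally by fragment:
  CH3 → C:1 H:3
  CH2 → C:1 H:2
  CH(OH) → C:1 H:2 O:1
  CH2 → C:1 H:2
  CH2 → C:1 H:2
  CH(CH3) → C:2 H:4
  CH2Cl → C:1 H:2 Cl:1
Element totals:
  C: 8
  H: 17
  Cl: 1
  O: 1
Molecular formula: C8H17ClO.
DoU = (2C + 2 + N − H − X) / 2 = (2·8 + 2 + 0 − 17 − 1) / 2 = 0.

0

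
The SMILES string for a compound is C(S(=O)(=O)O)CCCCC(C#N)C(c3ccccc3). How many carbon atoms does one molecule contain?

Atom tally by fragment:
  HO3SCH2 → C:1 H:3 S:1 O:3
  CH2 → C:1 H:2
  CH2 → C:1 H:2
  CH2 → C:1 H:2
  CH2 → C:1 H:2
  CH(CN) → C:2 H:1 N:1
  CH2C6H5 → C:7 H:7
Element totals:
  C: 14
  H: 19
  N: 1
  O: 3
  S: 1

14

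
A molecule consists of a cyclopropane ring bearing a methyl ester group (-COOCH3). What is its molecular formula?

C5H8O2

Atom tally by fragment:
  cyclopropane ring core → C:3 H:6
  (− 1 ring H displaced by substituents)
  + COOCH3 → C:2 H:3 O:2
Element totals:
  C: 5
  H: 8
  O: 2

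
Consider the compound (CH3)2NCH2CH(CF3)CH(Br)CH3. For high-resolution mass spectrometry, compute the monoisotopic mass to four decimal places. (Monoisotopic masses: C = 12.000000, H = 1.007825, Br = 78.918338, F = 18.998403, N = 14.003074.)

Atom tally by fragment:
  (CH3)2NCH2 → C:3 H:8 N:1
  CH(CF3) → C:2 H:1 F:3
  CH(Br) → C:1 H:1 Br:1
  CH3 → C:1 H:3
Element totals:
  C: 7
  H: 13
  Br: 1
  F: 3
  N: 1
Molecular formula: C7H13BrF3N.
  M = 7(12.0) + 13(1.007825) + 78.918338 + 3(18.998403) + 14.003074
    = 84.000000 + 13.101725 + 78.918338 + 56.995209 + 14.003074 = 247.018346

247.0183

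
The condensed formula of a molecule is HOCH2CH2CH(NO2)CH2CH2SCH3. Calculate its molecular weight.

179.23 g/mol

Element totals:
  C: 6
  H: 13
  N: 1
  O: 3
  S: 1
Molecular formula: C6H13NO3S.
  M = 6(12.011) + 13(1.008) + 14.007 + 3(15.999) + 32.06
    = 72.066 + 13.104 + 14.007 + 47.997 + 32.060 = 179.234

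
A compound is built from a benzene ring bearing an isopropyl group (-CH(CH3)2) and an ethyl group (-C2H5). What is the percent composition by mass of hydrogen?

Atom tally by fragment:
  benzene ring core → C:6 H:6
  (− 2 ring H displaced by substituents)
  + CH(CH3)2 → C:3 H:7
  + C2H5 → C:2 H:5
Element totals:
  C: 11
  H: 16
Molecular formula: C11H16.
Molar mass = 148.249 g/mol.
Mass from H: 16 × 1.008 = 16.128 g/mol.
%H = 16.128 / 148.249 × 100 = 10.88%.

10.88%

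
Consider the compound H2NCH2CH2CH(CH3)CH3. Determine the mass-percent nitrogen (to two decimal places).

Atom tally by fragment:
  H2NCH2 → C:1 H:4 N:1
  CH2 → C:1 H:2
  CH(CH3) → C:2 H:4
  CH3 → C:1 H:3
Element totals:
  C: 5
  H: 13
  N: 1
Molecular formula: C5H13N.
Molar mass = 87.166 g/mol.
Mass from N: 1 × 14.007 = 14.007 g/mol.
%N = 14.007 / 87.166 × 100 = 16.07%.

16.07%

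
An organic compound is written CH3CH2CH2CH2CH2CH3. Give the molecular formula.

C6H14

Atom tally by fragment:
  CH3 → C:1 H:3
  CH2 → C:1 H:2
  CH2 → C:1 H:2
  CH2 → C:1 H:2
  CH2 → C:1 H:2
  CH3 → C:1 H:3
Element totals:
  C: 6
  H: 14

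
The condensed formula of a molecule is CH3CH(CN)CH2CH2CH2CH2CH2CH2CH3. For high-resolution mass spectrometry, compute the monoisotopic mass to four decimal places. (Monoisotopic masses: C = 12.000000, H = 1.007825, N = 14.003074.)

Atom tally by fragment:
  CH3 → C:1 H:3
  CH(CN) → C:2 H:1 N:1
  CH2 → C:1 H:2
  CH2 → C:1 H:2
  CH2 → C:1 H:2
  CH2 → C:1 H:2
  CH2 → C:1 H:2
  CH2 → C:1 H:2
  CH3 → C:1 H:3
Element totals:
  C: 10
  H: 19
  N: 1
Molecular formula: C10H19N.
  M = 10(12.0) + 19(1.007825) + 14.003074
    = 120.000000 + 19.148675 + 14.003074 = 153.151749

153.1517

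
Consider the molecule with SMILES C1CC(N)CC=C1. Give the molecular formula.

Atom tally by fragment:
  cyclohexene ring core → C:6 H:10
  (− 1 ring H displaced by substituents)
  + NH2 → N:1 H:2
Element totals:
  C: 6
  H: 11
  N: 1

C6H11N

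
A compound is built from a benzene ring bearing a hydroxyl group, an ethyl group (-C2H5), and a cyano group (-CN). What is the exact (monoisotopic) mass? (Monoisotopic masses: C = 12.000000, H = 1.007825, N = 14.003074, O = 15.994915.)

147.0684

Atom tally by fragment:
  benzene ring core → C:6 H:6
  (− 3 ring H displaced by substituents)
  + OH → O:1 H:1
  + C2H5 → C:2 H:5
  + CN → C:1 N:1
Element totals:
  C: 9
  H: 9
  N: 1
  O: 1
Molecular formula: C9H9NO.
  M = 9(12.0) + 9(1.007825) + 14.003074 + 15.994915
    = 108.000000 + 9.070425 + 14.003074 + 15.994915 = 147.068414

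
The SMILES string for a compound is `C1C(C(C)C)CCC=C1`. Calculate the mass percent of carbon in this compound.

87.02%

Atom tally by fragment:
  cyclohexene ring core → C:6 H:10
  (− 1 ring H displaced by substituents)
  + CH(CH3)2 → C:3 H:7
Element totals:
  C: 9
  H: 16
Molecular formula: C9H16.
Molar mass = 124.227 g/mol.
Mass from C: 9 × 12.011 = 108.099 g/mol.
%C = 108.099 / 124.227 × 100 = 87.02%.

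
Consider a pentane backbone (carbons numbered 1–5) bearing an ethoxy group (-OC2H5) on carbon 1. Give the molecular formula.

C7H16O

Atom tally by fragment:
  C2H5OCH2 → C:3 H:7 O:1
  CH2 → C:1 H:2
  CH2 → C:1 H:2
  CH2 → C:1 H:2
  CH3 → C:1 H:3
Element totals:
  C: 7
  H: 16
  O: 1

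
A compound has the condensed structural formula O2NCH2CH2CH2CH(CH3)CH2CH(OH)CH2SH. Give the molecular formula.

Atom tally by fragment:
  O2NCH2 → C:1 H:2 N:1 O:2
  CH2 → C:1 H:2
  CH2 → C:1 H:2
  CH(CH3) → C:2 H:4
  CH2 → C:1 H:2
  CH(OH) → C:1 H:2 O:1
  CH2SH → C:1 H:3 S:1
Element totals:
  C: 8
  H: 17
  N: 1
  O: 3
  S: 1

C8H17NO3S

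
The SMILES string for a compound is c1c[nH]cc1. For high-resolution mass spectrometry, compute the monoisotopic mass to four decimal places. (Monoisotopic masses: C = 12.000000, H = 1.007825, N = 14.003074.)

Atom tally by fragment:
  pyrrole ring core → C:4 H:5 N:1
Element totals:
  C: 4
  H: 5
  N: 1
Molecular formula: C4H5N.
  M = 4(12.0) + 5(1.007825) + 14.003074
    = 48.000000 + 5.039125 + 14.003074 = 67.042199

67.0422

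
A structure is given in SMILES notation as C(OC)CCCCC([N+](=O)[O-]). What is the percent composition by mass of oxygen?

Atom tally by fragment:
  CH3OCH2 → C:2 H:5 O:1
  CH2 → C:1 H:2
  CH2 → C:1 H:2
  CH2 → C:1 H:2
  CH2 → C:1 H:2
  CH2NO2 → C:1 H:2 N:1 O:2
Element totals:
  C: 7
  H: 15
  N: 1
  O: 3
Molecular formula: C7H15NO3.
Molar mass = 161.201 g/mol.
Mass from O: 3 × 15.999 = 47.997 g/mol.
%O = 47.997 / 161.201 × 100 = 29.77%.

29.77%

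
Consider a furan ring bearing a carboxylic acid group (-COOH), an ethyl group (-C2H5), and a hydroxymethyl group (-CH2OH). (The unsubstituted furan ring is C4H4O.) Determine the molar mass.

Atom tally by fragment:
  furan ring core → C:4 H:4 O:1
  (− 3 ring H displaced by substituents)
  + COOH → C:1 H:1 O:2
  + C2H5 → C:2 H:5
  + CH2OH → C:1 H:3 O:1
Element totals:
  C: 8
  H: 10
  O: 4
Molecular formula: C8H10O4.
  M = 8(12.011) + 10(1.008) + 4(15.999)
    = 96.088 + 10.080 + 63.996 = 170.164

170.16 g/mol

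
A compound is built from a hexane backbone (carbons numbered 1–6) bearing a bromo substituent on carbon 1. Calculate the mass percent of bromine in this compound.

Atom tally by fragment:
  BrCH2 → C:1 H:2 Br:1
  CH2 → C:1 H:2
  CH2 → C:1 H:2
  CH2 → C:1 H:2
  CH2 → C:1 H:2
  CH3 → C:1 H:3
Element totals:
  C: 6
  H: 13
  Br: 1
Molecular formula: C6H13Br.
Molar mass = 165.074 g/mol.
Mass from Br: 1 × 79.904 = 79.904 g/mol.
%Br = 79.904 / 165.074 × 100 = 48.40%.

48.40%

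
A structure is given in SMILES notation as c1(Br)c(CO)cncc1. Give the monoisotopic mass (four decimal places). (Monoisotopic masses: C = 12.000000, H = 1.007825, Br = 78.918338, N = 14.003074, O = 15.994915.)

Atom tally by fragment:
  pyridine ring core → C:5 H:5 N:1
  (− 2 ring H displaced by substituents)
  + Br → Br:1
  + CH2OH → C:1 H:3 O:1
Element totals:
  C: 6
  H: 6
  Br: 1
  N: 1
  O: 1
Molecular formula: C6H6BrNO.
  M = 6(12.0) + 6(1.007825) + 78.918338 + 14.003074 + 15.994915
    = 72.000000 + 6.046950 + 78.918338 + 14.003074 + 15.994915 = 186.963277

186.9633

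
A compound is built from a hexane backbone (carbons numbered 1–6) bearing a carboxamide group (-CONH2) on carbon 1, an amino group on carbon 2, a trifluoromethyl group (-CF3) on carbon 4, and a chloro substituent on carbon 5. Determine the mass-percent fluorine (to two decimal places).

23.11%

Atom tally by fragment:
  H2NOCCH2 → C:2 H:4 O:1 N:1
  CH(NH2) → C:1 H:3 N:1
  CH2 → C:1 H:2
  CH(CF3) → C:2 H:1 F:3
  CH(Cl) → C:1 H:1 Cl:1
  CH3 → C:1 H:3
Element totals:
  C: 8
  H: 14
  Cl: 1
  F: 3
  N: 2
  O: 1
Molecular formula: C8H14ClF3N2O.
Molar mass = 246.657 g/mol.
Mass from F: 3 × 18.998 = 56.994 g/mol.
%F = 56.994 / 246.657 × 100 = 23.11%.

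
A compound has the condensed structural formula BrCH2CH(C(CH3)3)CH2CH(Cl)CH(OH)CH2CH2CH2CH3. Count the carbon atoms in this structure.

13

Atom tally by fragment:
  BrCH2 → C:1 H:2 Br:1
  CH(C(CH3)3) → C:5 H:10
  CH2 → C:1 H:2
  CH(Cl) → C:1 H:1 Cl:1
  CH(OH) → C:1 H:2 O:1
  CH2 → C:1 H:2
  CH2 → C:1 H:2
  CH2 → C:1 H:2
  CH3 → C:1 H:3
Element totals:
  C: 13
  H: 26
  Br: 1
  Cl: 1
  O: 1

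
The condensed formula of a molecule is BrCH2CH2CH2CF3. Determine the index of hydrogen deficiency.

0

Atom tally by fragment:
  BrCH2 → C:1 H:2 Br:1
  CH2 → C:1 H:2
  CH2CF3 → C:2 H:2 F:3
Element totals:
  C: 4
  H: 6
  Br: 1
  F: 3
Molecular formula: C4H6BrF3.
DoU = (2C + 2 + N − H − X) / 2 = (2·4 + 2 + 0 − 6 − 4) / 2 = 0.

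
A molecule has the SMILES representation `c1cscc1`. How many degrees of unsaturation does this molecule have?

Atom tally by fragment:
  thiophene ring core → C:4 H:4 S:1
Element totals:
  C: 4
  H: 4
  S: 1
Molecular formula: C4H4S.
DoU = (2C + 2 + N − H − X) / 2 = (2·4 + 2 + 0 − 4 − 0) / 2 = 3.

3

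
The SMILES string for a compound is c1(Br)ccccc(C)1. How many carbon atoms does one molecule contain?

7

Atom tally by fragment:
  benzene ring core → C:6 H:6
  (− 2 ring H displaced by substituents)
  + Br → Br:1
  + CH3 → C:1 H:3
Element totals:
  C: 7
  H: 7
  Br: 1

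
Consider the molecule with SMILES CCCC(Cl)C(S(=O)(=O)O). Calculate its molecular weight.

Atom tally by fragment:
  CH3 → C:1 H:3
  CH2 → C:1 H:2
  CH2 → C:1 H:2
  CH(Cl) → C:1 H:1 Cl:1
  CH2SO3H → C:1 H:3 S:1 O:3
Element totals:
  C: 5
  H: 11
  Cl: 1
  O: 3
  S: 1
Molecular formula: C5H11ClO3S.
  M = 5(12.011) + 11(1.008) + 35.45 + 3(15.999) + 32.06
    = 60.055 + 11.088 + 35.450 + 47.997 + 32.060 = 186.650

186.65 g/mol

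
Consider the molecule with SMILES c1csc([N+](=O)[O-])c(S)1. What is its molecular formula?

Atom tally by fragment:
  thiophene ring core → C:4 H:4 S:1
  (− 2 ring H displaced by substituents)
  + NO2 → N:1 O:2
  + SH → S:1 H:1
Element totals:
  C: 4
  H: 3
  N: 1
  O: 2
  S: 2

C4H3NO2S2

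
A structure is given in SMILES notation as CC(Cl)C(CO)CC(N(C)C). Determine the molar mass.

Atom tally by fragment:
  CH3 → C:1 H:3
  CH(Cl) → C:1 H:1 Cl:1
  CH(CH2OH) → C:2 H:4 O:1
  CH2 → C:1 H:2
  CH2N(CH3)2 → C:3 H:8 N:1
Element totals:
  C: 8
  H: 18
  Cl: 1
  N: 1
  O: 1
Molecular formula: C8H18ClNO.
  M = 8(12.011) + 18(1.008) + 35.45 + 14.007 + 15.999
    = 96.088 + 18.144 + 35.450 + 14.007 + 15.999 = 179.688

179.69 g/mol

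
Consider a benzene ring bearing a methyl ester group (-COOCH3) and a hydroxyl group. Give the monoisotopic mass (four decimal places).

152.0473

Atom tally by fragment:
  benzene ring core → C:6 H:6
  (− 2 ring H displaced by substituents)
  + COOCH3 → C:2 H:3 O:2
  + OH → O:1 H:1
Element totals:
  C: 8
  H: 8
  O: 3
Molecular formula: C8H8O3.
  M = 8(12.0) + 8(1.007825) + 3(15.994915)
    = 96.000000 + 8.062600 + 47.984745 = 152.047345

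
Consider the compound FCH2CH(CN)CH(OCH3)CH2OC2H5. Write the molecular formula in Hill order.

Atom tally by fragment:
  FCH2 → C:1 H:2 F:1
  CH(CN) → C:2 H:1 N:1
  CH(OCH3) → C:2 H:4 O:1
  CH2OC2H5 → C:3 H:7 O:1
Element totals:
  C: 8
  H: 14
  F: 1
  N: 1
  O: 2

C8H14FNO2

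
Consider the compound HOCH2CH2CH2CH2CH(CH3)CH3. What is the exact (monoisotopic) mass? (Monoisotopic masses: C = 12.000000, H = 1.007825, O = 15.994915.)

116.1201

Element totals:
  C: 7
  H: 16
  O: 1
Molecular formula: C7H16O.
  M = 7(12.0) + 16(1.007825) + 15.994915
    = 84.000000 + 16.125200 + 15.994915 = 116.120115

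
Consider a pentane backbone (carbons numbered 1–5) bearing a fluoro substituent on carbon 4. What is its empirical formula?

C5H11F

Atom tally by fragment:
  CH3 → C:1 H:3
  CH2 → C:1 H:2
  CH2 → C:1 H:2
  CH(F) → C:1 H:1 F:1
  CH3 → C:1 H:3
Element totals:
  C: 5
  H: 11
  F: 1
Molecular formula: C5H11F.
gcd of subscripts (5, 1, 11) = 1, so the empirical formula equals the molecular formula.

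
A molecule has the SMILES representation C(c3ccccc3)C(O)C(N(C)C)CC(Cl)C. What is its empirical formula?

Atom tally by fragment:
  C6H5CH2 → C:7 H:7
  CH(OH) → C:1 H:2 O:1
  CH(N(CH3)2) → C:3 H:7 N:1
  CH2 → C:1 H:2
  CH(Cl) → C:1 H:1 Cl:1
  CH3 → C:1 H:3
Element totals:
  C: 14
  H: 22
  Cl: 1
  N: 1
  O: 1
Molecular formula: C14H22ClNO.
gcd of subscripts (14, 1, 22, 1, 1) = 1, so the empirical formula equals the molecular formula.

C14H22ClNO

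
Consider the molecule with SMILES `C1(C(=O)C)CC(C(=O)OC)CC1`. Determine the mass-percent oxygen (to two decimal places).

28.20%

Atom tally by fragment:
  cyclopentane ring core → C:5 H:10
  (− 2 ring H displaced by substituents)
  + COCH3 → C:2 H:3 O:1
  + COOCH3 → C:2 H:3 O:2
Element totals:
  C: 9
  H: 14
  O: 3
Molecular formula: C9H14O3.
Molar mass = 170.208 g/mol.
Mass from O: 3 × 15.999 = 47.997 g/mol.
%O = 47.997 / 170.208 × 100 = 28.20%.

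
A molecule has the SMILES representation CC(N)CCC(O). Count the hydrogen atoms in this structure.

13

Atom tally by fragment:
  CH3 → C:1 H:3
  CH(NH2) → C:1 H:3 N:1
  CH2 → C:1 H:2
  CH2 → C:1 H:2
  CH2OH → C:1 H:3 O:1
Element totals:
  C: 5
  H: 13
  N: 1
  O: 1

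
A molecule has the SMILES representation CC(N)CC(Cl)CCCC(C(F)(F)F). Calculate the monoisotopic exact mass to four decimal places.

231.1002

Atom tally by fragment:
  CH3 → C:1 H:3
  CH(NH2) → C:1 H:3 N:1
  CH2 → C:1 H:2
  CH(Cl) → C:1 H:1 Cl:1
  CH2 → C:1 H:2
  CH2 → C:1 H:2
  CH2 → C:1 H:2
  CH2CF3 → C:2 H:2 F:3
Element totals:
  C: 9
  H: 17
  Cl: 1
  F: 3
  N: 1
Molecular formula: C9H17ClF3N.
  M = 9(12.0) + 17(1.007825) + 34.968853 + 3(18.998403) + 14.003074
    = 108.000000 + 17.133025 + 34.968853 + 56.995209 + 14.003074 = 231.100161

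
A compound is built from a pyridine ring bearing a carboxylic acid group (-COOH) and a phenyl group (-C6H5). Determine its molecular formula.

C12H9NO2

Atom tally by fragment:
  pyridine ring core → C:5 H:5 N:1
  (− 2 ring H displaced by substituents)
  + COOH → C:1 H:1 O:2
  + C6H5 → C:6 H:5
Element totals:
  C: 12
  H: 9
  N: 1
  O: 2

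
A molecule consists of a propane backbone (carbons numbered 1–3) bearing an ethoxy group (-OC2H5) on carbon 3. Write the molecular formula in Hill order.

Atom tally by fragment:
  CH3 → C:1 H:3
  CH2 → C:1 H:2
  CH2OC2H5 → C:3 H:7 O:1
Element totals:
  C: 5
  H: 12
  O: 1

C5H12O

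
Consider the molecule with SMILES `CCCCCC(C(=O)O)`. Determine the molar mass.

130.19 g/mol

Atom tally by fragment:
  CH3 → C:1 H:3
  CH2 → C:1 H:2
  CH2 → C:1 H:2
  CH2 → C:1 H:2
  CH2 → C:1 H:2
  CH2COOH → C:2 H:3 O:2
Element totals:
  C: 7
  H: 14
  O: 2
Molecular formula: C7H14O2.
  M = 7(12.011) + 14(1.008) + 2(15.999)
    = 84.077 + 14.112 + 31.998 = 130.187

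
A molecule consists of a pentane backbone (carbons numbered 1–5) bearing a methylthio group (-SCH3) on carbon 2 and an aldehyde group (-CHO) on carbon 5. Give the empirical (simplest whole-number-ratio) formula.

C7H14OS

Atom tally by fragment:
  CH3 → C:1 H:3
  CH(SCH3) → C:2 H:4 S:1
  CH2 → C:1 H:2
  CH2 → C:1 H:2
  CH2CHO → C:2 H:3 O:1
Element totals:
  C: 7
  H: 14
  O: 1
  S: 1
Molecular formula: C7H14OS.
gcd of subscripts (7, 14, 1, 1) = 1, so the empirical formula equals the molecular formula.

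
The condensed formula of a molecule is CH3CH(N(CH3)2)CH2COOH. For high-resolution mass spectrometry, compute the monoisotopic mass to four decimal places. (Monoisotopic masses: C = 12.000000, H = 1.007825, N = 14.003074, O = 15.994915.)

131.0946

Atom tally by fragment:
  CH3 → C:1 H:3
  CH(N(CH3)2) → C:3 H:7 N:1
  CH2COOH → C:2 H:3 O:2
Element totals:
  C: 6
  H: 13
  N: 1
  O: 2
Molecular formula: C6H13NO2.
  M = 6(12.0) + 13(1.007825) + 14.003074 + 2(15.994915)
    = 72.000000 + 13.101725 + 14.003074 + 31.989830 = 131.094629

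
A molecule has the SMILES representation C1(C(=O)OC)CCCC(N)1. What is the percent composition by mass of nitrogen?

Atom tally by fragment:
  cyclopentane ring core → C:5 H:10
  (− 2 ring H displaced by substituents)
  + COOCH3 → C:2 H:3 O:2
  + NH2 → N:1 H:2
Element totals:
  C: 7
  H: 13
  N: 1
  O: 2
Molecular formula: C7H13NO2.
Molar mass = 143.186 g/mol.
Mass from N: 1 × 14.007 = 14.007 g/mol.
%N = 14.007 / 143.186 × 100 = 9.78%.

9.78%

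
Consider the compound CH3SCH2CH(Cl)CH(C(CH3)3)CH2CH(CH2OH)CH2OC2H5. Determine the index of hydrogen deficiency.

Element totals:
  C: 14
  H: 29
  Cl: 1
  O: 2
  S: 1
Molecular formula: C14H29ClO2S.
DoU = (2C + 2 + N − H − X) / 2 = (2·14 + 2 + 0 − 29 − 1) / 2 = 0.

0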